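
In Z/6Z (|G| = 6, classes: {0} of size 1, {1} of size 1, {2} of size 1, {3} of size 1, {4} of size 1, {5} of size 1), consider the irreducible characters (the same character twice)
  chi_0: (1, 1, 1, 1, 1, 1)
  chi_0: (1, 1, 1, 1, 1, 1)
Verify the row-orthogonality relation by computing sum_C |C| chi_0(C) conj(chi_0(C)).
Sum = 6 = |G| = 6; so <chi_0, chi_0> = 1 (norm-1 confirms irreducibility).

Details: Compute term by term over conjugacy classes (|C| * chi_0(C) * conj(chi_0(C))):
  1*(1)*conj(1) + 1*(1)*conj(1) + 1*(1)*conj(1) + 1*(1)*conj(1) + 1*(1)*conj(1) + 1*(1)*conj(1)
  = (1) + (1) + (1) + (1) + (1) + (1)
  = 6.
(Exp terms are combined using exp(i*s)*conj(exp(i*t)) = exp(i*(s-t)), and sums of them are collapsed using the identity that for every m > 1 the m distinct m-th roots of unity sum to 0, e.g. 1 + exp(2*I*pi/3) + exp(-2*I*pi/3) = 0.)
Dividing by |G| = 6 gives 6/6 = 1, matching the row-orthogonality relation <chi_0, chi_0> = [chi_0 = chi_0].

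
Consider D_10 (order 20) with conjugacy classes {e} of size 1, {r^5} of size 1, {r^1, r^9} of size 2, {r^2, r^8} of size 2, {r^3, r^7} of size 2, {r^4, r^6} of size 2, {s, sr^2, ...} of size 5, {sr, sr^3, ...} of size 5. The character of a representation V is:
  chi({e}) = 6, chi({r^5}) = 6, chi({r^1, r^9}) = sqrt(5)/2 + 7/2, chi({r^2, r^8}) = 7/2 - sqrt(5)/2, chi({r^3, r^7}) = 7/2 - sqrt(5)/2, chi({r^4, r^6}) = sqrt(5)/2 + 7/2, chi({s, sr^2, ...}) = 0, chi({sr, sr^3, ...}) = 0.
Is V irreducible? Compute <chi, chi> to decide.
Not irreducible (reducible): <chi, chi> = 9 > 1.

Proof sketch: <chi, chi> = (1/|G|) sum_C |C| * |chi(C)|^2 = (1/20)[1*|6|^2 + 1*|6|^2 + 2*|sqrt(5)/2 + 7/2|^2 + 2*|7/2 - sqrt(5)/2|^2 + 2*|7/2 - sqrt(5)/2|^2 + 2*|sqrt(5)/2 + 7/2|^2 + 5*|0|^2 + 5*|0|^2]
  = (1/20)[(36) + (36) + (7*sqrt(5) + 27) + (27 - 7*sqrt(5)) + (27 - 7*sqrt(5)) + (7*sqrt(5) + 27) + (0) + (0)] = 180/20 = 9.
A character is irreducible iff <chi, chi> = 1, so this representation is reducible.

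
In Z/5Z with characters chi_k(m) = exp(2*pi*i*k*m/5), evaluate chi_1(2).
chi_1(2) = zeta_5^2 = exp(4*I*pi/5)

Argument: chi_1(2) = zeta_5^(1*2) = zeta_5^2. Since zeta_5^5 = 1, this equals zeta_5^2 = exp(2*pi*i*2/5) = exp(4*I*pi/5).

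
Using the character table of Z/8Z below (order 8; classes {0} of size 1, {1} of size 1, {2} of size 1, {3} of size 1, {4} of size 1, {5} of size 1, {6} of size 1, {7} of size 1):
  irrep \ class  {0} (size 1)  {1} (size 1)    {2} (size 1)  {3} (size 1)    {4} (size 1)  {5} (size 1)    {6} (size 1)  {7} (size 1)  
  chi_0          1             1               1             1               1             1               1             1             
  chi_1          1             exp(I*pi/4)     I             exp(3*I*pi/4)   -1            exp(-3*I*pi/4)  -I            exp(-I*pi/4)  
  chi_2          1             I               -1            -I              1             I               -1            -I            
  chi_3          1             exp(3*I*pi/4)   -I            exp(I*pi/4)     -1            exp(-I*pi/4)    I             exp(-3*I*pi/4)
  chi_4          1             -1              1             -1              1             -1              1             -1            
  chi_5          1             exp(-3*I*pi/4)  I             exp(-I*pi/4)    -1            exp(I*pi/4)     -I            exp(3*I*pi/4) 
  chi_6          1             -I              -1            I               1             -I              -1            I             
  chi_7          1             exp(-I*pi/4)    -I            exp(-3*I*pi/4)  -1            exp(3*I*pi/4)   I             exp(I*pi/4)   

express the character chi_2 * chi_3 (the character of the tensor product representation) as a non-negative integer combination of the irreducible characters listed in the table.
chi_2 tensor chi_3 = chi_5 (all other irreducibles have multiplicity 0).

Explanation: The character of a tensor product is the pointwise product (chi_2 * chi_3)(C) = chi_2(C) * chi_3(C):
  {0}: (1)*(1), {1}: (I)*(exp(3*I*pi/4)), {2}: (-1)*(-I), {3}: (-I)*(exp(I*pi/4)), {4}: (1)*(-1), {5}: (I)*(exp(-I*pi/4)), {6}: (-1)*(I), {7}: (-I)*(exp(-3*I*pi/4))
so (chi_2 * chi_3) takes values
  {0} -> 1, {1} -> exp(-3*I*pi/4), {2} -> I, {3} -> -exp(3*I*pi/4), {4} -> -1, {5} -> exp(I*pi/4), {6} -> -I, {7} -> -exp(-I*pi/4).
Now take the inner product of this character with each irreducible chi from the table, <chi_2*chi_3, chi> = (1/8) sum_C |C| (chi_2*chi_3)(C) conj(chi(C)):
  <chi_2*chi_3, chi_0> = (1/8)[1*(1)*conj(1) + 1*(exp(-3*I*pi/4))*conj(1) + 1*(I)*conj(1) + 1*(-exp(3*I*pi/4))*conj(1) + 1*(-1)*conj(1) + 1*(exp(I*pi/4))*conj(1) + 1*(-I)*conj(1) + 1*(-exp(-I*pi/4))*conj(1)]
      = (1/8)[(1) + (exp(-3*I*pi/4)) + (I) + (-exp(3*I*pi/4)) + (-1) + (exp(I*pi/4)) + (-I) + (-exp(-I*pi/4))] = 0/8 = 0
  <chi_2*chi_3, chi_1> = (1/8)[1*(1)*conj(1) + 1*(exp(-3*I*pi/4))*conj(exp(I*pi/4)) + 1*(I)*conj(I) + 1*(-exp(3*I*pi/4))*conj(exp(3*I*pi/4)) + 1*(-1)*conj(-1) + 1*(exp(I*pi/4))*conj(exp(-3*I*pi/4)) + 1*(-I)*conj(-I) + 1*(-exp(-I*pi/4))*conj(exp(-I*pi/4))]
      = (1/8)[(1) + (-1) + (1) + (-1) + (1) + (-1) + (1) + (-1)] = 0/8 = 0
  <chi_2*chi_3, chi_2> = (1/8)[1*(1)*conj(1) + 1*(exp(-3*I*pi/4))*conj(I) + 1*(I)*conj(-1) + 1*(-exp(3*I*pi/4))*conj(-I) + 1*(-1)*conj(1) + 1*(exp(I*pi/4))*conj(I) + 1*(-I)*conj(-1) + 1*(-exp(-I*pi/4))*conj(-I)]
      = (1/8)[(1) + (-exp(-I*pi/4)) + (-I) + (-exp(-3*I*pi/4)) + (-1) + (-exp(3*I*pi/4)) + (I) + (-exp(I*pi/4))] = 0/8 = 0
  <chi_2*chi_3, chi_3> = (1/8)[1*(1)*conj(1) + 1*(exp(-3*I*pi/4))*conj(exp(3*I*pi/4)) + 1*(I)*conj(-I) + 1*(-exp(3*I*pi/4))*conj(exp(I*pi/4)) + 1*(-1)*conj(-1) + 1*(exp(I*pi/4))*conj(exp(-I*pi/4)) + 1*(-I)*conj(I) + 1*(-exp(-I*pi/4))*conj(exp(-3*I*pi/4))]
      = (1/8)[(1) + (I) + (-1) + (-I) + (1) + (I) + (-1) + (-I)] = 0/8 = 0
  <chi_2*chi_3, chi_4> = (1/8)[1*(1)*conj(1) + 1*(exp(-3*I*pi/4))*conj(-1) + 1*(I)*conj(1) + 1*(-exp(3*I*pi/4))*conj(-1) + 1*(-1)*conj(1) + 1*(exp(I*pi/4))*conj(-1) + 1*(-I)*conj(1) + 1*(-exp(-I*pi/4))*conj(-1)]
      = (1/8)[(1) + (-exp(-3*I*pi/4)) + (I) + (exp(3*I*pi/4)) + (-1) + (-exp(I*pi/4)) + (-I) + (exp(-I*pi/4))] = 0/8 = 0
  <chi_2*chi_3, chi_5> = (1/8)[1*(1)*conj(1) + 1*(exp(-3*I*pi/4))*conj(exp(-3*I*pi/4)) + 1*(I)*conj(I) + 1*(-exp(3*I*pi/4))*conj(exp(-I*pi/4)) + 1*(-1)*conj(-1) + 1*(exp(I*pi/4))*conj(exp(I*pi/4)) + 1*(-I)*conj(-I) + 1*(-exp(-I*pi/4))*conj(exp(3*I*pi/4))]
      = (1/8)[(1) + (1) + (1) + (1) + (1) + (1) + (1) + (1)] = 8/8 = 1
  <chi_2*chi_3, chi_6> = (1/8)[1*(1)*conj(1) + 1*(exp(-3*I*pi/4))*conj(-I) + 1*(I)*conj(-1) + 1*(-exp(3*I*pi/4))*conj(I) + 1*(-1)*conj(1) + 1*(exp(I*pi/4))*conj(-I) + 1*(-I)*conj(-1) + 1*(-exp(-I*pi/4))*conj(I)]
      = (1/8)[(1) + (exp(-I*pi/4)) + (-I) + (exp(-3*I*pi/4)) + (-1) + (exp(3*I*pi/4)) + (I) + (exp(I*pi/4))] = 0/8 = 0
  <chi_2*chi_3, chi_7> = (1/8)[1*(1)*conj(1) + 1*(exp(-3*I*pi/4))*conj(exp(-I*pi/4)) + 1*(I)*conj(-I) + 1*(-exp(3*I*pi/4))*conj(exp(-3*I*pi/4)) + 1*(-1)*conj(-1) + 1*(exp(I*pi/4))*conj(exp(3*I*pi/4)) + 1*(-I)*conj(I) + 1*(-exp(-I*pi/4))*conj(exp(I*pi/4))]
      = (1/8)[(1) + (-I) + (-1) + (I) + (1) + (-I) + (-1) + (I)] = 0/8 = 0
(Exp terms are combined using exp(i*s)*conj(exp(i*t)) = exp(i*(s-t)), and sums of them are collapsed using the identity that for every m > 1 the m distinct m-th roots of unity sum to 0, e.g. 1 + exp(2*I*pi/3) + exp(-2*I*pi/3) = 0.)
Hence the multiplicities are chi_5: 1. Dimension check: dim(chi_2)*dim(chi_3) = 1*1 = 1 and sum (mult * dim) = 1*1 = 1.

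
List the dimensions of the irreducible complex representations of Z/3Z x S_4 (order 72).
Dimensions: 1, 1, 1, 1, 1, 1, 2, 2, 2, 3, 3, 3, 3, 3, 3

Details: There are 15 irreducibles (= number of conjugacy classes). Their dimensions d_i satisfy sum d_i^2 = |G| = 72: 1 + 1 + 1 + 1 + 1 + 1 + 4 + 4 + 4 + 9 + 9 + 9 + 9 + 9 + 9 = 72. (For the product with Z/3Z: each of the 3 1-dim characters of Z/3Z tensors with each irrep of S_4, giving 3 copies of each S_4-dimension.)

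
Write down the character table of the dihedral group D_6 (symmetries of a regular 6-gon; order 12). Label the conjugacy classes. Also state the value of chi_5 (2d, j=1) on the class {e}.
Conjugacy classes: {e} of size 1, {r^3} of size 1, {r^1, r^5} of size 2, {r^2, r^4} of size 2, {s, sr^2, ...} of size 3, {sr, sr^3, ...} of size 3.
Character table:
  irrep \ class              {e} (size 1)  {r^3} (size 1)  {r^1, r^5} (size 2)  {r^2, r^4} (size 2)  {s, sr^2, ...} (size 3)  {sr, sr^3, ...} (size 3)
  chi_1 (triv)               1             1               1                    1                    1                        1                       
  chi_2 (sign: r->1, s->-1)  1             1               1                    1                    -1                       -1                      
  chi_3 (r->-1, s->1)        1             -1              -1                   1                    1                        -1                      
  chi_4 (r->-1, s->-1)       1             -1              -1                   1                    -1                       1                       
  chi_5 (2d, j=1)            2             -2              1                    -1                   0                        0                       
  chi_6 (2d, j=2)            2             2               -1                   -1                   0                        0                       

Spot check: chi_5 (2d, j=1) on {e} = 2.

Argument: D_6 has order 2*6 = 12 with 6 conjugacy classes, hence 6 irreducibles. Sum of squared dims 1 + 1 + 1 + 1 + 4 + 4 = 12 = |G|. Linear characters come from the abelianisation; the 2-dimensional irreps have character r^k -> 2*cos(2*pi*j*k/6), reflections -> 0.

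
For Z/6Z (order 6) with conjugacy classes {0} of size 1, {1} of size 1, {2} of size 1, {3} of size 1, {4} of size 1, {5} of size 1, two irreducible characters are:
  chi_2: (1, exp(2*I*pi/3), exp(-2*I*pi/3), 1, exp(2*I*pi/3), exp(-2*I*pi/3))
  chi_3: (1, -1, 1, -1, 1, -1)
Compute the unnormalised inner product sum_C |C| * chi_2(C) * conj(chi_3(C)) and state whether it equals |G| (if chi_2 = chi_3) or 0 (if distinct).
Sum = 0; so <chi_2, chi_3> = 0 (distinct irreducibles are orthogonal).

Justification: Compute term by term over conjugacy classes (|C| * chi_2(C) * conj(chi_3(C))):
  1*(1)*conj(1) + 1*(exp(2*I*pi/3))*conj(-1) + 1*(exp(-2*I*pi/3))*conj(1) + 1*(1)*conj(-1) + 1*(exp(2*I*pi/3))*conj(1) + 1*(exp(-2*I*pi/3))*conj(-1)
  = (1) + (-exp(2*I*pi/3)) + (exp(-2*I*pi/3)) + (-1) + (exp(2*I*pi/3)) + (-exp(-2*I*pi/3))
  = 0.
(Exp terms are combined using exp(i*s)*conj(exp(i*t)) = exp(i*(s-t)), and sums of them are collapsed using the identity that for every m > 1 the m distinct m-th roots of unity sum to 0, e.g. 1 + exp(2*I*pi/3) + exp(-2*I*pi/3) = 0.)
Dividing by |G| = 6 gives 0/6 = 0, matching the row-orthogonality relation <chi_2, chi_3> = [chi_2 = chi_3].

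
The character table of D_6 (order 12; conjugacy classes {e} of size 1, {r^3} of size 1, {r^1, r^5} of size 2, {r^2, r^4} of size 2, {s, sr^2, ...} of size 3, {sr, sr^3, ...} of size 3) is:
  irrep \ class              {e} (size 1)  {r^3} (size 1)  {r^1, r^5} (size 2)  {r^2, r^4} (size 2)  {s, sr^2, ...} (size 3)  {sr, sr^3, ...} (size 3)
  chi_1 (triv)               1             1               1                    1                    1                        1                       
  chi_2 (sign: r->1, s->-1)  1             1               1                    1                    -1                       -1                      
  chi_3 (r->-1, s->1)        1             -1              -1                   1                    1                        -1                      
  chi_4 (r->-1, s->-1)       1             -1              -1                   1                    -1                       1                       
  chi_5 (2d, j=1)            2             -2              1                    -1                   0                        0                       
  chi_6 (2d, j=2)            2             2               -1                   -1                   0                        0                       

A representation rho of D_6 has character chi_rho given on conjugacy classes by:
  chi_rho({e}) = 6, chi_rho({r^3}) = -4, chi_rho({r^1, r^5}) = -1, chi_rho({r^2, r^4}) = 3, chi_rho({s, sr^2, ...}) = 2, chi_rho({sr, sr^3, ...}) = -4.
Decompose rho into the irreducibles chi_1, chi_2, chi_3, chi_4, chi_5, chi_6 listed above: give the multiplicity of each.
Multiplicities: chi_1: 0, chi_2: 1, chi_3: 3, chi_4: 0, chi_5: 1, chi_6: 0.

Argument: Use <chi_rho, chi> = (1/|G|) sum_C |C| * chi_rho(C) * conj(chi(C)) with |G| = 12 for each irreducible chi in the table:
  <chi_rho, chi_1> = (1/12)[1*(6)*conj(1) + 1*(-4)*conj(1) + 2*(-1)*conj(1) + 2*(3)*conj(1) + 3*(2)*conj(1) + 3*(-4)*conj(1)]
      = (1/12)[(6) + (-4) + (-2) + (6) + (6) + (-12)] = 0/12 = 0
  <chi_rho, chi_2> = (1/12)[1*(6)*conj(1) + 1*(-4)*conj(1) + 2*(-1)*conj(1) + 2*(3)*conj(1) + 3*(2)*conj(-1) + 3*(-4)*conj(-1)]
      = (1/12)[(6) + (-4) + (-2) + (6) + (-6) + (12)] = 12/12 = 1
  <chi_rho, chi_3> = (1/12)[1*(6)*conj(1) + 1*(-4)*conj(-1) + 2*(-1)*conj(-1) + 2*(3)*conj(1) + 3*(2)*conj(1) + 3*(-4)*conj(-1)]
      = (1/12)[(6) + (4) + (2) + (6) + (6) + (12)] = 36/12 = 3
  <chi_rho, chi_4> = (1/12)[1*(6)*conj(1) + 1*(-4)*conj(-1) + 2*(-1)*conj(-1) + 2*(3)*conj(1) + 3*(2)*conj(-1) + 3*(-4)*conj(1)]
      = (1/12)[(6) + (4) + (2) + (6) + (-6) + (-12)] = 0/12 = 0
  <chi_rho, chi_5> = (1/12)[1*(6)*conj(2) + 1*(-4)*conj(-2) + 2*(-1)*conj(1) + 2*(3)*conj(-1) + 3*(2)*conj(0) + 3*(-4)*conj(0)]
      = (1/12)[(12) + (8) + (-2) + (-6) + (0) + (0)] = 12/12 = 1
  <chi_rho, chi_6> = (1/12)[1*(6)*conj(2) + 1*(-4)*conj(2) + 2*(-1)*conj(-1) + 2*(3)*conj(-1) + 3*(2)*conj(0) + 3*(-4)*conj(0)]
      = (1/12)[(12) + (-8) + (2) + (-6) + (0) + (0)] = 0/12 = 0
Dimension check: dim(rho) = sum (mult * dim) = 0*1 + 1*1 + 3*1 + 0*1 + 1*2 + 0*2 = 6 = chi_rho(e) = 6.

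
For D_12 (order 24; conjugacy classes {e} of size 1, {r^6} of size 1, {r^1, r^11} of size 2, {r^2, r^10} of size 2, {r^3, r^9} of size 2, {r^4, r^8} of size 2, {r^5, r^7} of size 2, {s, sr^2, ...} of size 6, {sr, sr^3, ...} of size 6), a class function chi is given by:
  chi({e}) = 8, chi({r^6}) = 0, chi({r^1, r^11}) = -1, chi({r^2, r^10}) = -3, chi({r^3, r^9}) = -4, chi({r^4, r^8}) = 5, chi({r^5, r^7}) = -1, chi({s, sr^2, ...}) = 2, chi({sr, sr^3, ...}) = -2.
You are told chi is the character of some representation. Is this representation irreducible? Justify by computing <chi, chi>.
Not irreducible (reducible): <chi, chi> = 9 > 1.

Working: <chi, chi> = (1/|G|) sum_C |C| * |chi(C)|^2 = (1/24)[1*|8|^2 + 1*|0|^2 + 2*|-1|^2 + 2*|-3|^2 + 2*|-4|^2 + 2*|5|^2 + 2*|-1|^2 + 6*|2|^2 + 6*|-2|^2]
  = (1/24)[(64) + (0) + (2) + (18) + (32) + (50) + (2) + (24) + (24)] = 216/24 = 9.
A character is irreducible iff <chi, chi> = 1, so this representation is reducible.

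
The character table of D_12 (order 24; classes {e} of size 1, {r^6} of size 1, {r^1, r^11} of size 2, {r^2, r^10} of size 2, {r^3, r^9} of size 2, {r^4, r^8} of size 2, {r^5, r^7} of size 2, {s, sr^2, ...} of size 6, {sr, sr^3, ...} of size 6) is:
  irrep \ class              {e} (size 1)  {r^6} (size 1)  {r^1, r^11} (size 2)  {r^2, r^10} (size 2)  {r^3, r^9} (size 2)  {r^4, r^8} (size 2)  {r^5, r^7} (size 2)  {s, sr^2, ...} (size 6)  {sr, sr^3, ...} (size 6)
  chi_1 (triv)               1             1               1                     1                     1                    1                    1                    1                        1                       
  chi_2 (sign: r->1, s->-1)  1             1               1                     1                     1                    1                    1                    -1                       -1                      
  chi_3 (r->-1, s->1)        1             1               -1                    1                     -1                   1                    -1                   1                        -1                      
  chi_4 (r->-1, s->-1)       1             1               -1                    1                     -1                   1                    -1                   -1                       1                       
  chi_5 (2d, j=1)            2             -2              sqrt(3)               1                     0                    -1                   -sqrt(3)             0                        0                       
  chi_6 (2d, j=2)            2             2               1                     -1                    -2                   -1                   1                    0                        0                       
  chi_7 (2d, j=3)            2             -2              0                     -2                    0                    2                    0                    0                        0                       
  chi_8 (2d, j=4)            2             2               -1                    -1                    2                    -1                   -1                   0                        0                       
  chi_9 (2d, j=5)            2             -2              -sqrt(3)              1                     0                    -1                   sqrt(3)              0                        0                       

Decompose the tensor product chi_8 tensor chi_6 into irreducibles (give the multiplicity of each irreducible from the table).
chi_8 tensor chi_6 = chi_3 + chi_4 + chi_6 (all other irreducibles have multiplicity 0).

Working: The character of a tensor product is the pointwise product (chi_8 * chi_6)(C) = chi_8(C) * chi_6(C):
  {e}: (2)*(2), {r^6}: (2)*(2), {r^1, r^11}: (-1)*(1), {r^2, r^10}: (-1)*(-1), {r^3, r^9}: (2)*(-2), {r^4, r^8}: (-1)*(-1), {r^5, r^7}: (-1)*(1), {s, sr^2, ...}: (0)*(0), {sr, sr^3, ...}: (0)*(0)
so (chi_8 * chi_6) takes values
  {e} -> 4, {r^6} -> 4, {r^1, r^11} -> -1, {r^2, r^10} -> 1, {r^3, r^9} -> -4, {r^4, r^8} -> 1, {r^5, r^7} -> -1, {s, sr^2, ...} -> 0, {sr, sr^3, ...} -> 0.
Now take the inner product of this character with each irreducible chi from the table, <chi_8*chi_6, chi> = (1/24) sum_C |C| (chi_8*chi_6)(C) conj(chi(C)):
  <chi_8*chi_6, chi_1> = (1/24)[1*(4)*conj(1) + 1*(4)*conj(1) + 2*(-1)*conj(1) + 2*(1)*conj(1) + 2*(-4)*conj(1) + 2*(1)*conj(1) + 2*(-1)*conj(1) + 6*(0)*conj(1) + 6*(0)*conj(1)]
      = (1/24)[(4) + (4) + (-2) + (2) + (-8) + (2) + (-2) + (0) + (0)] = 0/24 = 0
  <chi_8*chi_6, chi_2> = (1/24)[1*(4)*conj(1) + 1*(4)*conj(1) + 2*(-1)*conj(1) + 2*(1)*conj(1) + 2*(-4)*conj(1) + 2*(1)*conj(1) + 2*(-1)*conj(1) + 6*(0)*conj(-1) + 6*(0)*conj(-1)]
      = (1/24)[(4) + (4) + (-2) + (2) + (-8) + (2) + (-2) + (0) + (0)] = 0/24 = 0
  <chi_8*chi_6, chi_3> = (1/24)[1*(4)*conj(1) + 1*(4)*conj(1) + 2*(-1)*conj(-1) + 2*(1)*conj(1) + 2*(-4)*conj(-1) + 2*(1)*conj(1) + 2*(-1)*conj(-1) + 6*(0)*conj(1) + 6*(0)*conj(-1)]
      = (1/24)[(4) + (4) + (2) + (2) + (8) + (2) + (2) + (0) + (0)] = 24/24 = 1
  <chi_8*chi_6, chi_4> = (1/24)[1*(4)*conj(1) + 1*(4)*conj(1) + 2*(-1)*conj(-1) + 2*(1)*conj(1) + 2*(-4)*conj(-1) + 2*(1)*conj(1) + 2*(-1)*conj(-1) + 6*(0)*conj(-1) + 6*(0)*conj(1)]
      = (1/24)[(4) + (4) + (2) + (2) + (8) + (2) + (2) + (0) + (0)] = 24/24 = 1
  <chi_8*chi_6, chi_5> = (1/24)[1*(4)*conj(2) + 1*(4)*conj(-2) + 2*(-1)*conj(sqrt(3)) + 2*(1)*conj(1) + 2*(-4)*conj(0) + 2*(1)*conj(-1) + 2*(-1)*conj(-sqrt(3)) + 6*(0)*conj(0) + 6*(0)*conj(0)]
      = (1/24)[(8) + (-8) + (-2*sqrt(3)) + (2) + (0) + (-2) + (2*sqrt(3)) + (0) + (0)] = 0/24 = 0
  <chi_8*chi_6, chi_6> = (1/24)[1*(4)*conj(2) + 1*(4)*conj(2) + 2*(-1)*conj(1) + 2*(1)*conj(-1) + 2*(-4)*conj(-2) + 2*(1)*conj(-1) + 2*(-1)*conj(1) + 6*(0)*conj(0) + 6*(0)*conj(0)]
      = (1/24)[(8) + (8) + (-2) + (-2) + (16) + (-2) + (-2) + (0) + (0)] = 24/24 = 1
  <chi_8*chi_6, chi_7> = (1/24)[1*(4)*conj(2) + 1*(4)*conj(-2) + 2*(-1)*conj(0) + 2*(1)*conj(-2) + 2*(-4)*conj(0) + 2*(1)*conj(2) + 2*(-1)*conj(0) + 6*(0)*conj(0) + 6*(0)*conj(0)]
      = (1/24)[(8) + (-8) + (0) + (-4) + (0) + (4) + (0) + (0) + (0)] = 0/24 = 0
  <chi_8*chi_6, chi_8> = (1/24)[1*(4)*conj(2) + 1*(4)*conj(2) + 2*(-1)*conj(-1) + 2*(1)*conj(-1) + 2*(-4)*conj(2) + 2*(1)*conj(-1) + 2*(-1)*conj(-1) + 6*(0)*conj(0) + 6*(0)*conj(0)]
      = (1/24)[(8) + (8) + (2) + (-2) + (-16) + (-2) + (2) + (0) + (0)] = 0/24 = 0
  <chi_8*chi_6, chi_9> = (1/24)[1*(4)*conj(2) + 1*(4)*conj(-2) + 2*(-1)*conj(-sqrt(3)) + 2*(1)*conj(1) + 2*(-4)*conj(0) + 2*(1)*conj(-1) + 2*(-1)*conj(sqrt(3)) + 6*(0)*conj(0) + 6*(0)*conj(0)]
      = (1/24)[(8) + (-8) + (2*sqrt(3)) + (2) + (0) + (-2) + (-2*sqrt(3)) + (0) + (0)] = 0/24 = 0
Hence the multiplicities are chi_3: 1, chi_4: 1, chi_6: 1. Dimension check: dim(chi_8)*dim(chi_6) = 2*2 = 4 and sum (mult * dim) = 1*1 + 1*1 + 1*2 = 4.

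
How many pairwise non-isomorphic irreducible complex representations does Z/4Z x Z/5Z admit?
20

Justification: The number of irreducible complex representations of a finite group equals its number of conjugacy classes. Z/4Z x Z/5Z is abelian of order 20, so every element is its own conjugacy class: 20 classes, so Z/4Z x Z/5Z (order 20) has exactly 20 irreducible complex representations.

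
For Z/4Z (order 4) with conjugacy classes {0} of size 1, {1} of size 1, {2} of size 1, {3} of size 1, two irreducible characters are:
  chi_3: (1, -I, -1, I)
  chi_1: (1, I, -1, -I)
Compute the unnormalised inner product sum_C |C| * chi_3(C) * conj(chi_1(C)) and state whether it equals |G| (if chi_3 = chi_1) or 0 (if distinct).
Sum = 0; so <chi_3, chi_1> = 0 (distinct irreducibles are orthogonal).

Details: Compute term by term over conjugacy classes (|C| * chi_3(C) * conj(chi_1(C))):
  1*(1)*conj(1) + 1*(-I)*conj(I) + 1*(-1)*conj(-1) + 1*(I)*conj(-I)
  = (1) + (-1) + (1) + (-1)
  = 0.
(Exp terms are combined using exp(i*s)*conj(exp(i*t)) = exp(i*(s-t)), and sums of them are collapsed using the identity that for every m > 1 the m distinct m-th roots of unity sum to 0, e.g. 1 + exp(2*I*pi/3) + exp(-2*I*pi/3) = 0.)
Dividing by |G| = 4 gives 0/4 = 0, matching the row-orthogonality relation <chi_3, chi_1> = [chi_3 = chi_1].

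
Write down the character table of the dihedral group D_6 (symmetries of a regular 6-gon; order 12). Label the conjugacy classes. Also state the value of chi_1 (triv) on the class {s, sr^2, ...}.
Conjugacy classes: {e} of size 1, {r^3} of size 1, {r^1, r^5} of size 2, {r^2, r^4} of size 2, {s, sr^2, ...} of size 3, {sr, sr^3, ...} of size 3.
Character table:
  irrep \ class              {e} (size 1)  {r^3} (size 1)  {r^1, r^5} (size 2)  {r^2, r^4} (size 2)  {s, sr^2, ...} (size 3)  {sr, sr^3, ...} (size 3)
  chi_1 (triv)               1             1               1                    1                    1                        1                       
  chi_2 (sign: r->1, s->-1)  1             1               1                    1                    -1                       -1                      
  chi_3 (r->-1, s->1)        1             -1              -1                   1                    1                        -1                      
  chi_4 (r->-1, s->-1)       1             -1              -1                   1                    -1                       1                       
  chi_5 (2d, j=1)            2             -2              1                    -1                   0                        0                       
  chi_6 (2d, j=2)            2             2               -1                   -1                   0                        0                       

Spot check: chi_1 (triv) on {s, sr^2, ...} = 1.

Justification: D_6 has order 2*6 = 12 with 6 conjugacy classes, hence 6 irreducibles. Sum of squared dims 1 + 1 + 1 + 1 + 4 + 4 = 12 = |G|. Linear characters come from the abelianisation; the 2-dimensional irreps have character r^k -> 2*cos(2*pi*j*k/6), reflections -> 0.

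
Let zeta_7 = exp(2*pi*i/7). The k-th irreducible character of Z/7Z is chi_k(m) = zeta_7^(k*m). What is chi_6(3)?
chi_6(3) = zeta_7^18 = exp(-6*I*pi/7)

Working: chi_6(3) = zeta_7^(6*3) = zeta_7^18. Since zeta_7^7 = 1, this equals zeta_7^4 = exp(2*pi*i*4/7) = exp(-6*I*pi/7).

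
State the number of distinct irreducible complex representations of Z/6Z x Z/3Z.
18

Justification: The number of irreducible complex representations of a finite group equals its number of conjugacy classes. Z/6Z x Z/3Z is abelian of order 18, so every element is its own conjugacy class: 18 classes, so Z/6Z x Z/3Z (order 18) has exactly 18 irreducible complex representations.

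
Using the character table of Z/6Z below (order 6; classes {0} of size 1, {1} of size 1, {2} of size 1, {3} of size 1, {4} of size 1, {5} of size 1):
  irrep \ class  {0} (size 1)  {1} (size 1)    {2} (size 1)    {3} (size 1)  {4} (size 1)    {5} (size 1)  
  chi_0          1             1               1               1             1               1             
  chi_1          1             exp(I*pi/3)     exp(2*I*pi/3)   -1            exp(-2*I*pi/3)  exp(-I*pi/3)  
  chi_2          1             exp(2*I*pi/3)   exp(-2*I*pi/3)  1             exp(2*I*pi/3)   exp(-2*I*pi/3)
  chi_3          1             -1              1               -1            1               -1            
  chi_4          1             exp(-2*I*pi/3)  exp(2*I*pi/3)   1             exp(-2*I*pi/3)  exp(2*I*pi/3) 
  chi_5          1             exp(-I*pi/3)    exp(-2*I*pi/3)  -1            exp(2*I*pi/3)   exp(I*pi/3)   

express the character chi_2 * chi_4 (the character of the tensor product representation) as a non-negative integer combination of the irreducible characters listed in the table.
chi_2 tensor chi_4 = chi_0 (all other irreducibles have multiplicity 0).

Derivation: The character of a tensor product is the pointwise product (chi_2 * chi_4)(C) = chi_2(C) * chi_4(C):
  {0}: (1)*(1), {1}: (exp(2*I*pi/3))*(exp(-2*I*pi/3)), {2}: (exp(-2*I*pi/3))*(exp(2*I*pi/3)), {3}: (1)*(1), {4}: (exp(2*I*pi/3))*(exp(-2*I*pi/3)), {5}: (exp(-2*I*pi/3))*(exp(2*I*pi/3))
so (chi_2 * chi_4) takes values
  {0} -> 1, {1} -> 1, {2} -> 1, {3} -> 1, {4} -> 1, {5} -> 1.
Now take the inner product of this character with each irreducible chi from the table, <chi_2*chi_4, chi> = (1/6) sum_C |C| (chi_2*chi_4)(C) conj(chi(C)):
  <chi_2*chi_4, chi_0> = (1/6)[1*(1)*conj(1) + 1*(1)*conj(1) + 1*(1)*conj(1) + 1*(1)*conj(1) + 1*(1)*conj(1) + 1*(1)*conj(1)]
      = (1/6)[(1) + (1) + (1) + (1) + (1) + (1)] = 6/6 = 1
  <chi_2*chi_4, chi_1> = (1/6)[1*(1)*conj(1) + 1*(1)*conj(exp(I*pi/3)) + 1*(1)*conj(exp(2*I*pi/3)) + 1*(1)*conj(-1) + 1*(1)*conj(exp(-2*I*pi/3)) + 1*(1)*conj(exp(-I*pi/3))]
      = (1/6)[(1) + (exp(-I*pi/3)) + (exp(-2*I*pi/3)) + (-1) + (exp(2*I*pi/3)) + (exp(I*pi/3))] = 0/6 = 0
  <chi_2*chi_4, chi_2> = (1/6)[1*(1)*conj(1) + 1*(1)*conj(exp(2*I*pi/3)) + 1*(1)*conj(exp(-2*I*pi/3)) + 1*(1)*conj(1) + 1*(1)*conj(exp(2*I*pi/3)) + 1*(1)*conj(exp(-2*I*pi/3))]
      = (1/6)[(1) + (exp(-2*I*pi/3)) + (exp(2*I*pi/3)) + (1) + (exp(-2*I*pi/3)) + (exp(2*I*pi/3))] = 0/6 = 0
  <chi_2*chi_4, chi_3> = (1/6)[1*(1)*conj(1) + 1*(1)*conj(-1) + 1*(1)*conj(1) + 1*(1)*conj(-1) + 1*(1)*conj(1) + 1*(1)*conj(-1)]
      = (1/6)[(1) + (-1) + (1) + (-1) + (1) + (-1)] = 0/6 = 0
  <chi_2*chi_4, chi_4> = (1/6)[1*(1)*conj(1) + 1*(1)*conj(exp(-2*I*pi/3)) + 1*(1)*conj(exp(2*I*pi/3)) + 1*(1)*conj(1) + 1*(1)*conj(exp(-2*I*pi/3)) + 1*(1)*conj(exp(2*I*pi/3))]
      = (1/6)[(1) + (exp(2*I*pi/3)) + (exp(-2*I*pi/3)) + (1) + (exp(2*I*pi/3)) + (exp(-2*I*pi/3))] = 0/6 = 0
  <chi_2*chi_4, chi_5> = (1/6)[1*(1)*conj(1) + 1*(1)*conj(exp(-I*pi/3)) + 1*(1)*conj(exp(-2*I*pi/3)) + 1*(1)*conj(-1) + 1*(1)*conj(exp(2*I*pi/3)) + 1*(1)*conj(exp(I*pi/3))]
      = (1/6)[(1) + (exp(I*pi/3)) + (exp(2*I*pi/3)) + (-1) + (exp(-2*I*pi/3)) + (exp(-I*pi/3))] = 0/6 = 0
(Exp terms are combined using exp(i*s)*conj(exp(i*t)) = exp(i*(s-t)), and sums of them are collapsed using the identity that for every m > 1 the m distinct m-th roots of unity sum to 0, e.g. 1 + exp(2*I*pi/3) + exp(-2*I*pi/3) = 0.)
Hence the multiplicities are chi_0: 1. Dimension check: dim(chi_2)*dim(chi_4) = 1*1 = 1 and sum (mult * dim) = 1*1 = 1.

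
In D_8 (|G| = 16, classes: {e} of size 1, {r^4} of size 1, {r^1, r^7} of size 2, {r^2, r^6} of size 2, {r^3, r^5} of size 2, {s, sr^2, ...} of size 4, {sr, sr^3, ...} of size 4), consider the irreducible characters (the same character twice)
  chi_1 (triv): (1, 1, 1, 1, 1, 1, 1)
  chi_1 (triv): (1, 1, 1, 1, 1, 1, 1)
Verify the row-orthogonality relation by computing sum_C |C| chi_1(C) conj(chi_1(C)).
Sum = 16 = |G| = 16; so <chi_1, chi_1> = 1 (norm-1 confirms irreducibility).

Justification: Compute term by term over conjugacy classes (|C| * chi_1(C) * conj(chi_1(C))):
  1*(1)*conj(1) + 1*(1)*conj(1) + 2*(1)*conj(1) + 2*(1)*conj(1) + 2*(1)*conj(1) + 4*(1)*conj(1) + 4*(1)*conj(1)
  = (1) + (1) + (2) + (2) + (2) + (4) + (4)
  = 16.
Dividing by |G| = 16 gives 16/16 = 1, matching the row-orthogonality relation <chi_1, chi_1> = [chi_1 = chi_1].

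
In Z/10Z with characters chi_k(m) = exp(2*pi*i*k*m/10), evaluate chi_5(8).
chi_5(8) = zeta_10^40 = 1

Details: chi_5(8) = zeta_10^(5*8) = zeta_10^40. Since zeta_10^10 = 1, this equals zeta_10^0 = exp(2*pi*i*0/10) = 1.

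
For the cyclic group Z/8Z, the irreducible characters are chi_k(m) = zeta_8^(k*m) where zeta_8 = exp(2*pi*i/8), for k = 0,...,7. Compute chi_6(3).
chi_6(3) = zeta_8^18 = I

Details: chi_6(3) = zeta_8^(6*3) = zeta_8^18. Since zeta_8^8 = 1, this equals zeta_8^2 = exp(2*pi*i*2/8) = I.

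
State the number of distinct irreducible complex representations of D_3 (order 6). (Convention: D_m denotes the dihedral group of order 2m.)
3

Derivation: The number of irreducible complex representations of a finite group equals its number of conjugacy classes. D_3 has 3 conjugacy classes ((n+3)/2 for n odd), so D_3 (order 6) has exactly 3 irreducible complex representations.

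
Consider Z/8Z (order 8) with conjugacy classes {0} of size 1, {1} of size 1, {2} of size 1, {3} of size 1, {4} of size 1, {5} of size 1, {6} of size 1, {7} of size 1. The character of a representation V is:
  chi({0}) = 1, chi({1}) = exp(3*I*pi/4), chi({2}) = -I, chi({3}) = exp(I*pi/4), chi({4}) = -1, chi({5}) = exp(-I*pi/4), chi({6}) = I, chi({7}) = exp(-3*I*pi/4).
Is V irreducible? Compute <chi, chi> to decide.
Irreducible: <chi, chi> = 1.

Solution. <chi, chi> = (1/|G|) sum_C |C| * |chi(C)|^2 = (1/8)[1*|1|^2 + 1*|exp(3*I*pi/4)|^2 + 1*|-I|^2 + 1*|exp(I*pi/4)|^2 + 1*|-1|^2 + 1*|exp(-I*pi/4)|^2 + 1*|I|^2 + 1*|exp(-3*I*pi/4)|^2]
  = (1/8)[(1) + (1) + (1) + (1) + (1) + (1) + (1) + (1)] = 8/8 = 1.
(Exp terms are combined using exp(i*s)*conj(exp(i*t)) = exp(i*(s-t)), and sums of them are collapsed using the identity that for every m > 1 the m distinct m-th roots of unity sum to 0, e.g. 1 + exp(2*I*pi/3) + exp(-2*I*pi/3) = 0.)
A character is irreducible iff <chi, chi> = 1, so this representation is irreducible.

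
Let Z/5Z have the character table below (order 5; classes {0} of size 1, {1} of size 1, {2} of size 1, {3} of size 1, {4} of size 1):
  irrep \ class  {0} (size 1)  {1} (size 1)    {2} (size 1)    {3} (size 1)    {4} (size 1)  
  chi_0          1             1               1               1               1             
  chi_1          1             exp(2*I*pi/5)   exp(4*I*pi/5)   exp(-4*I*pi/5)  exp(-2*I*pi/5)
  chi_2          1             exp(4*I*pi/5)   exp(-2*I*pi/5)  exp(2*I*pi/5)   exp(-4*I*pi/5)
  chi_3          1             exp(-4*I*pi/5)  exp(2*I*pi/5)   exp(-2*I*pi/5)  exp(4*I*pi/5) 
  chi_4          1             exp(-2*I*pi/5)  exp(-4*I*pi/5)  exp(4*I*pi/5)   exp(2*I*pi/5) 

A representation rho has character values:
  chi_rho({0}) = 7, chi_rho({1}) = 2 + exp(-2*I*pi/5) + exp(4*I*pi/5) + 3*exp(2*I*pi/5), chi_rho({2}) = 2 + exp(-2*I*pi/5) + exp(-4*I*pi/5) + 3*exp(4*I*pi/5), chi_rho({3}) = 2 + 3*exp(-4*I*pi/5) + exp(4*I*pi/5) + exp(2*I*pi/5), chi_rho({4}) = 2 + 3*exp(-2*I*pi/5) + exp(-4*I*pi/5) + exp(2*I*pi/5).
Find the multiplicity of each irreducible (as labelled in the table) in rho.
Multiplicities: chi_0: 2, chi_1: 3, chi_2: 1, chi_3: 0, chi_4: 1.

Derivation: Use <chi_rho, chi> = (1/|G|) sum_C |C| * chi_rho(C) * conj(chi(C)) with |G| = 5 for each irreducible chi in the table:
  <chi_rho, chi_0> = (1/5)[1*(7)*conj(1) + 1*(2 + exp(-2*I*pi/5) + exp(4*I*pi/5) + 3*exp(2*I*pi/5))*conj(1) + 1*(2 + exp(-2*I*pi/5) + exp(-4*I*pi/5) + 3*exp(4*I*pi/5))*conj(1) + 1*(2 + 3*exp(-4*I*pi/5) + exp(4*I*pi/5) + exp(2*I*pi/5))*conj(1) + 1*(2 + 3*exp(-2*I*pi/5) + exp(-4*I*pi/5) + exp(2*I*pi/5))*conj(1)]
      = (1/5)[(7) + (2 + exp(-2*I*pi/5) + exp(4*I*pi/5) + 3*exp(2*I*pi/5)) + (2 + exp(-2*I*pi/5) + exp(-4*I*pi/5) + 3*exp(4*I*pi/5)) + (2 + 3*exp(-4*I*pi/5) + exp(4*I*pi/5) + exp(2*I*pi/5)) + (2 + 3*exp(-2*I*pi/5) + exp(-4*I*pi/5) + exp(2*I*pi/5))] = 10/5 = 2
  <chi_rho, chi_1> = (1/5)[1*(7)*conj(1) + 1*(2 + exp(-2*I*pi/5) + exp(4*I*pi/5) + 3*exp(2*I*pi/5))*conj(exp(2*I*pi/5)) + 1*(2 + exp(-2*I*pi/5) + exp(-4*I*pi/5) + 3*exp(4*I*pi/5))*conj(exp(4*I*pi/5)) + 1*(2 + 3*exp(-4*I*pi/5) + exp(4*I*pi/5) + exp(2*I*pi/5))*conj(exp(-4*I*pi/5)) + 1*(2 + 3*exp(-2*I*pi/5) + exp(-4*I*pi/5) + exp(2*I*pi/5))*conj(exp(-2*I*pi/5))]
      = (1/5)[(7) + (3 + 2*exp(-2*I*pi/5) + exp(-4*I*pi/5) + exp(2*I*pi/5)) + (3 + 2*exp(-4*I*pi/5) + exp(4*I*pi/5) + exp(2*I*pi/5)) + (3 + exp(-2*I*pi/5) + exp(-4*I*pi/5) + 2*exp(4*I*pi/5)) + (3 + exp(-2*I*pi/5) + exp(4*I*pi/5) + 2*exp(2*I*pi/5))] = 15/5 = 3
  <chi_rho, chi_2> = (1/5)[1*(7)*conj(1) + 1*(2 + exp(-2*I*pi/5) + exp(4*I*pi/5) + 3*exp(2*I*pi/5))*conj(exp(4*I*pi/5)) + 1*(2 + exp(-2*I*pi/5) + exp(-4*I*pi/5) + 3*exp(4*I*pi/5))*conj(exp(-2*I*pi/5)) + 1*(2 + 3*exp(-4*I*pi/5) + exp(4*I*pi/5) + exp(2*I*pi/5))*conj(exp(2*I*pi/5)) + 1*(2 + 3*exp(-2*I*pi/5) + exp(-4*I*pi/5) + exp(2*I*pi/5))*conj(exp(-4*I*pi/5))]
      = (1/5)[(7) + (1 + 3*exp(-2*I*pi/5) + 2*exp(-4*I*pi/5) + exp(4*I*pi/5)) + (1 + 3*exp(-4*I*pi/5) + exp(-2*I*pi/5) + 2*exp(2*I*pi/5)) + (1 + 2*exp(-2*I*pi/5) + exp(2*I*pi/5) + 3*exp(4*I*pi/5)) + (1 + exp(-4*I*pi/5) + 2*exp(4*I*pi/5) + 3*exp(2*I*pi/5))] = 5/5 = 1
  <chi_rho, chi_3> = (1/5)[1*(7)*conj(1) + 1*(2 + exp(-2*I*pi/5) + exp(4*I*pi/5) + 3*exp(2*I*pi/5))*conj(exp(-4*I*pi/5)) + 1*(2 + exp(-2*I*pi/5) + exp(-4*I*pi/5) + 3*exp(4*I*pi/5))*conj(exp(2*I*pi/5)) + 1*(2 + 3*exp(-4*I*pi/5) + exp(4*I*pi/5) + exp(2*I*pi/5))*conj(exp(-2*I*pi/5)) + 1*(2 + 3*exp(-2*I*pi/5) + exp(-4*I*pi/5) + exp(2*I*pi/5))*conj(exp(4*I*pi/5))]
      = (1/5)[(7) + (3*exp(-4*I*pi/5) + exp(-2*I*pi/5) + exp(2*I*pi/5) + 2*exp(4*I*pi/5)) + (2*exp(-2*I*pi/5) + exp(-4*I*pi/5) + exp(4*I*pi/5) + 3*exp(2*I*pi/5)) + (3*exp(-2*I*pi/5) + exp(-4*I*pi/5) + exp(4*I*pi/5) + 2*exp(2*I*pi/5)) + (2*exp(-4*I*pi/5) + exp(-2*I*pi/5) + exp(2*I*pi/5) + 3*exp(4*I*pi/5))] = 0/5 = 0
  <chi_rho, chi_4> = (1/5)[1*(7)*conj(1) + 1*(2 + exp(-2*I*pi/5) + exp(4*I*pi/5) + 3*exp(2*I*pi/5))*conj(exp(-2*I*pi/5)) + 1*(2 + exp(-2*I*pi/5) + exp(-4*I*pi/5) + 3*exp(4*I*pi/5))*conj(exp(-4*I*pi/5)) + 1*(2 + 3*exp(-4*I*pi/5) + exp(4*I*pi/5) + exp(2*I*pi/5))*conj(exp(4*I*pi/5)) + 1*(2 + 3*exp(-2*I*pi/5) + exp(-4*I*pi/5) + exp(2*I*pi/5))*conj(exp(2*I*pi/5))]
      = (1/5)[(7) + (1 + exp(-4*I*pi/5) + 3*exp(4*I*pi/5) + 2*exp(2*I*pi/5)) + (1 + 3*exp(-2*I*pi/5) + exp(2*I*pi/5) + 2*exp(4*I*pi/5)) + (1 + 2*exp(-4*I*pi/5) + exp(-2*I*pi/5) + 3*exp(2*I*pi/5)) + (1 + 2*exp(-2*I*pi/5) + 3*exp(-4*I*pi/5) + exp(4*I*pi/5))] = 5/5 = 1
(Exp terms are combined using exp(i*s)*conj(exp(i*t)) = exp(i*(s-t)), and sums of them are collapsed using the identity that for every m > 1 the m distinct m-th roots of unity sum to 0, e.g. 1 + exp(2*I*pi/3) + exp(-2*I*pi/3) = 0.)
Dimension check: dim(rho) = sum (mult * dim) = 2*1 + 3*1 + 1*1 + 0*1 + 1*1 = 7 = chi_rho(e) = 7.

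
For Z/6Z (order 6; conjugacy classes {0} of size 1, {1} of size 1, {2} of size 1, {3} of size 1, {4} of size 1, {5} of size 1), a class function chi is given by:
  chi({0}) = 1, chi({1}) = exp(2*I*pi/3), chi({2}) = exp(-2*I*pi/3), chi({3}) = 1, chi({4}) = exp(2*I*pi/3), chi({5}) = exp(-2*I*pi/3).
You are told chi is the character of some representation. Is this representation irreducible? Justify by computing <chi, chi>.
Irreducible: <chi, chi> = 1.

Justification: <chi, chi> = (1/|G|) sum_C |C| * |chi(C)|^2 = (1/6)[1*|1|^2 + 1*|exp(2*I*pi/3)|^2 + 1*|exp(-2*I*pi/3)|^2 + 1*|1|^2 + 1*|exp(2*I*pi/3)|^2 + 1*|exp(-2*I*pi/3)|^2]
  = (1/6)[(1) + (1) + (1) + (1) + (1) + (1)] = 6/6 = 1.
(Exp terms are combined using exp(i*s)*conj(exp(i*t)) = exp(i*(s-t)), and sums of them are collapsed using the identity that for every m > 1 the m distinct m-th roots of unity sum to 0, e.g. 1 + exp(2*I*pi/3) + exp(-2*I*pi/3) = 0.)
A character is irreducible iff <chi, chi> = 1, so this representation is irreducible.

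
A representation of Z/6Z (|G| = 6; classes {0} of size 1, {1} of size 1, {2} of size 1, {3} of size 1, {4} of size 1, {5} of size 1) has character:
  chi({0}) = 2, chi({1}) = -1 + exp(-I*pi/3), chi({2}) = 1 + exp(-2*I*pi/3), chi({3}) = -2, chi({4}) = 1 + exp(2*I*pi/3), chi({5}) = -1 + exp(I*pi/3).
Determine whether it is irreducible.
Not irreducible (reducible): <chi, chi> = 2 > 1.

Reasoning: <chi, chi> = (1/|G|) sum_C |C| * |chi(C)|^2 = (1/6)[1*|2|^2 + 1*|-1 + exp(-I*pi/3)|^2 + 1*|1 + exp(-2*I*pi/3)|^2 + 1*|-2|^2 + 1*|1 + exp(2*I*pi/3)|^2 + 1*|-1 + exp(I*pi/3)|^2]
  = (1/6)[(4) + (1) + (1) + (4) + (1) + (1)] = 12/6 = 2.
(Exp terms are combined using exp(i*s)*conj(exp(i*t)) = exp(i*(s-t)), and sums of them are collapsed using the identity that for every m > 1 the m distinct m-th roots of unity sum to 0, e.g. 1 + exp(2*I*pi/3) + exp(-2*I*pi/3) = 0.)
A character is irreducible iff <chi, chi> = 1, so this representation is reducible.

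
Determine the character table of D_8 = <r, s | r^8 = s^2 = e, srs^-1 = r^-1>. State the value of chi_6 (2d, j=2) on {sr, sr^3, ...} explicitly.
Conjugacy classes: {e} of size 1, {r^4} of size 1, {r^1, r^7} of size 2, {r^2, r^6} of size 2, {r^3, r^5} of size 2, {s, sr^2, ...} of size 4, {sr, sr^3, ...} of size 4.
Character table:
  irrep \ class              {e} (size 1)  {r^4} (size 1)  {r^1, r^7} (size 2)  {r^2, r^6} (size 2)  {r^3, r^5} (size 2)  {s, sr^2, ...} (size 4)  {sr, sr^3, ...} (size 4)
  chi_1 (triv)               1             1               1                    1                    1                    1                        1                       
  chi_2 (sign: r->1, s->-1)  1             1               1                    1                    1                    -1                       -1                      
  chi_3 (r->-1, s->1)        1             1               -1                   1                    -1                   1                        -1                      
  chi_4 (r->-1, s->-1)       1             1               -1                   1                    -1                   -1                       1                       
  chi_5 (2d, j=1)            2             -2              sqrt(2)              0                    -sqrt(2)             0                        0                       
  chi_6 (2d, j=2)            2             2               0                    -2                   0                    0                        0                       
  chi_7 (2d, j=3)            2             -2              -sqrt(2)             0                    sqrt(2)              0                        0                       

Spot check: chi_6 (2d, j=2) on {sr, sr^3, ...} = 0.

Solution. D_8 has order 2*8 = 16 with 7 conjugacy classes, hence 7 irreducibles. Sum of squared dims 1 + 1 + 1 + 1 + 4 + 4 + 4 = 16 = |G|. Linear characters come from the abelianisation; the 2-dimensional irreps have character r^k -> 2*cos(2*pi*j*k/8), reflections -> 0.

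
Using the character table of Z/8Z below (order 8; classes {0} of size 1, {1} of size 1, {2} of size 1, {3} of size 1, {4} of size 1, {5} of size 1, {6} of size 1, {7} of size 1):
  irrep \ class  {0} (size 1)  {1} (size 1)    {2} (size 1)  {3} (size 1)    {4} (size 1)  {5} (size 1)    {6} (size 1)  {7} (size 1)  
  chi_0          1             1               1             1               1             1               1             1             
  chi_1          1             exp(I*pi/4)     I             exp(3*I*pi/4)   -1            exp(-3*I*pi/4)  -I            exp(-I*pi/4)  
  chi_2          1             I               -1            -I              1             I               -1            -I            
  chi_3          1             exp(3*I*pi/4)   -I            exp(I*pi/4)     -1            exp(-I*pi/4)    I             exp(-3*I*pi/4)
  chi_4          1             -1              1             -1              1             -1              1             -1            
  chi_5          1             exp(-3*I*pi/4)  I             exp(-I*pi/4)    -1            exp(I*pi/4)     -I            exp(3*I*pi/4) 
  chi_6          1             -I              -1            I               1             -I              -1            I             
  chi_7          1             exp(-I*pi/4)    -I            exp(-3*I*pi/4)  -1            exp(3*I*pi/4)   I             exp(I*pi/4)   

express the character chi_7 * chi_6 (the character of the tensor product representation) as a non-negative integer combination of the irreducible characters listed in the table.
chi_7 tensor chi_6 = chi_5 (all other irreducibles have multiplicity 0).

Working: The character of a tensor product is the pointwise product (chi_7 * chi_6)(C) = chi_7(C) * chi_6(C):
  {0}: (1)*(1), {1}: (exp(-I*pi/4))*(-I), {2}: (-I)*(-1), {3}: (exp(-3*I*pi/4))*(I), {4}: (-1)*(1), {5}: (exp(3*I*pi/4))*(-I), {6}: (I)*(-1), {7}: (exp(I*pi/4))*(I)
so (chi_7 * chi_6) takes values
  {0} -> 1, {1} -> -exp(I*pi/4), {2} -> I, {3} -> exp(-I*pi/4), {4} -> -1, {5} -> -exp(-3*I*pi/4), {6} -> -I, {7} -> exp(3*I*pi/4).
Now take the inner product of this character with each irreducible chi from the table, <chi_7*chi_6, chi> = (1/8) sum_C |C| (chi_7*chi_6)(C) conj(chi(C)):
  <chi_7*chi_6, chi_0> = (1/8)[1*(1)*conj(1) + 1*(-exp(I*pi/4))*conj(1) + 1*(I)*conj(1) + 1*(exp(-I*pi/4))*conj(1) + 1*(-1)*conj(1) + 1*(-exp(-3*I*pi/4))*conj(1) + 1*(-I)*conj(1) + 1*(exp(3*I*pi/4))*conj(1)]
      = (1/8)[(1) + (-exp(I*pi/4)) + (I) + (exp(-I*pi/4)) + (-1) + (-exp(-3*I*pi/4)) + (-I) + (exp(3*I*pi/4))] = 0/8 = 0
  <chi_7*chi_6, chi_1> = (1/8)[1*(1)*conj(1) + 1*(-exp(I*pi/4))*conj(exp(I*pi/4)) + 1*(I)*conj(I) + 1*(exp(-I*pi/4))*conj(exp(3*I*pi/4)) + 1*(-1)*conj(-1) + 1*(-exp(-3*I*pi/4))*conj(exp(-3*I*pi/4)) + 1*(-I)*conj(-I) + 1*(exp(3*I*pi/4))*conj(exp(-I*pi/4))]
      = (1/8)[(1) + (-1) + (1) + (-1) + (1) + (-1) + (1) + (-1)] = 0/8 = 0
  <chi_7*chi_6, chi_2> = (1/8)[1*(1)*conj(1) + 1*(-exp(I*pi/4))*conj(I) + 1*(I)*conj(-1) + 1*(exp(-I*pi/4))*conj(-I) + 1*(-1)*conj(1) + 1*(-exp(-3*I*pi/4))*conj(I) + 1*(-I)*conj(-1) + 1*(exp(3*I*pi/4))*conj(-I)]
      = (1/8)[(1) + (exp(3*I*pi/4)) + (-I) + (exp(I*pi/4)) + (-1) + (exp(-I*pi/4)) + (I) + (exp(-3*I*pi/4))] = 0/8 = 0
  <chi_7*chi_6, chi_3> = (1/8)[1*(1)*conj(1) + 1*(-exp(I*pi/4))*conj(exp(3*I*pi/4)) + 1*(I)*conj(-I) + 1*(exp(-I*pi/4))*conj(exp(I*pi/4)) + 1*(-1)*conj(-1) + 1*(-exp(-3*I*pi/4))*conj(exp(-I*pi/4)) + 1*(-I)*conj(I) + 1*(exp(3*I*pi/4))*conj(exp(-3*I*pi/4))]
      = (1/8)[(1) + (I) + (-1) + (-I) + (1) + (I) + (-1) + (-I)] = 0/8 = 0
  <chi_7*chi_6, chi_4> = (1/8)[1*(1)*conj(1) + 1*(-exp(I*pi/4))*conj(-1) + 1*(I)*conj(1) + 1*(exp(-I*pi/4))*conj(-1) + 1*(-1)*conj(1) + 1*(-exp(-3*I*pi/4))*conj(-1) + 1*(-I)*conj(1) + 1*(exp(3*I*pi/4))*conj(-1)]
      = (1/8)[(1) + (exp(I*pi/4)) + (I) + (-exp(-I*pi/4)) + (-1) + (exp(-3*I*pi/4)) + (-I) + (-exp(3*I*pi/4))] = 0/8 = 0
  <chi_7*chi_6, chi_5> = (1/8)[1*(1)*conj(1) + 1*(-exp(I*pi/4))*conj(exp(-3*I*pi/4)) + 1*(I)*conj(I) + 1*(exp(-I*pi/4))*conj(exp(-I*pi/4)) + 1*(-1)*conj(-1) + 1*(-exp(-3*I*pi/4))*conj(exp(I*pi/4)) + 1*(-I)*conj(-I) + 1*(exp(3*I*pi/4))*conj(exp(3*I*pi/4))]
      = (1/8)[(1) + (1) + (1) + (1) + (1) + (1) + (1) + (1)] = 8/8 = 1
  <chi_7*chi_6, chi_6> = (1/8)[1*(1)*conj(1) + 1*(-exp(I*pi/4))*conj(-I) + 1*(I)*conj(-1) + 1*(exp(-I*pi/4))*conj(I) + 1*(-1)*conj(1) + 1*(-exp(-3*I*pi/4))*conj(-I) + 1*(-I)*conj(-1) + 1*(exp(3*I*pi/4))*conj(I)]
      = (1/8)[(1) + (-exp(3*I*pi/4)) + (-I) + (-exp(I*pi/4)) + (-1) + (-exp(-I*pi/4)) + (I) + (-exp(-3*I*pi/4))] = 0/8 = 0
  <chi_7*chi_6, chi_7> = (1/8)[1*(1)*conj(1) + 1*(-exp(I*pi/4))*conj(exp(-I*pi/4)) + 1*(I)*conj(-I) + 1*(exp(-I*pi/4))*conj(exp(-3*I*pi/4)) + 1*(-1)*conj(-1) + 1*(-exp(-3*I*pi/4))*conj(exp(3*I*pi/4)) + 1*(-I)*conj(I) + 1*(exp(3*I*pi/4))*conj(exp(I*pi/4))]
      = (1/8)[(1) + (-I) + (-1) + (I) + (1) + (-I) + (-1) + (I)] = 0/8 = 0
(Exp terms are combined using exp(i*s)*conj(exp(i*t)) = exp(i*(s-t)), and sums of them are collapsed using the identity that for every m > 1 the m distinct m-th roots of unity sum to 0, e.g. 1 + exp(2*I*pi/3) + exp(-2*I*pi/3) = 0.)
Hence the multiplicities are chi_5: 1. Dimension check: dim(chi_7)*dim(chi_6) = 1*1 = 1 and sum (mult * dim) = 1*1 = 1.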